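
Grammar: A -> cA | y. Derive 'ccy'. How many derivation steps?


Derivation: A => cA => ccA => ccy
Steps: 3


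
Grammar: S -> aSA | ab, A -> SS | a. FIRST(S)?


Per alternative of S: FIRST(aSA) = {a}; FIRST(ab) = {a}
FIRST(S) = {a}


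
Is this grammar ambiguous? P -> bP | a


right-linear, alternatives start with distinct terminals 'b' vs 'a': unique leftmost derivation
Unambiguous


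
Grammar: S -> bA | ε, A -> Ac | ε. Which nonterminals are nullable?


A nonterminal is nullable iff some alternative derives ε (directly, or every symbol in it is nullable)
Nullable: {A, S}


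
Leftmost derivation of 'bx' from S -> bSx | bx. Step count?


Derivation: S => bx
Steps: 1


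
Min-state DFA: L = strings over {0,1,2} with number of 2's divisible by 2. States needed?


Track (count of 2) mod 2: states 0..1, accept at 0
Minimal DFA: 2 states


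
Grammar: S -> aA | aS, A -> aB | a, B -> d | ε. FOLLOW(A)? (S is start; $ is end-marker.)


$ ∈ FOLLOW(S). For each A -> αBβ: add FIRST(β)\{ε} to FOLLOW(B); if β nullable, add FOLLOW(A).
FOLLOW(A) = {$}


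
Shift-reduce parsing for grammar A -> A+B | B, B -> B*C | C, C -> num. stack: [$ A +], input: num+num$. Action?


no handle ('A+' is not any RHS); shift 'num'
Action: shift


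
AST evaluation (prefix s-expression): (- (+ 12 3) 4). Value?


Evaluate inner: (+ 12 3) = 15
Evaluate root: (- 15 4) = 11
Result: 11


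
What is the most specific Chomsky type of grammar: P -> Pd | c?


Left-linear: every RHS is a terminal or one nonterminal followed by a terminal
Classification: Type 3 (Regular)


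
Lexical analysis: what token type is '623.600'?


Pattern: digits with a decimal point
Type: FLOAT_LITERAL


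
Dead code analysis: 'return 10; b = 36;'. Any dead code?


statement follows a return and is unreachable
Dead: 'b = 36'


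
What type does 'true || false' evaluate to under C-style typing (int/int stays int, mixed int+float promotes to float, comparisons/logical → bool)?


Operand types: bool || bool
Rule: logical operators take bool operands and yield bool
Result type: bool


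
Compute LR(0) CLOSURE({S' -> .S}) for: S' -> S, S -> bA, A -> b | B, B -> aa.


Start: S' -> .S
For each item with dot before a nonterminal B, add B -> .γ for every B-production
Closure: [S' -> .S, S -> .bA]


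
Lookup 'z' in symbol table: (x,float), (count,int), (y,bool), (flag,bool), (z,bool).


Lookup 'z' → type bool


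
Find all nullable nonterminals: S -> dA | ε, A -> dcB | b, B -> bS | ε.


A nonterminal is nullable iff some alternative derives ε (directly, or every symbol in it is nullable)
Nullable: {B, S}


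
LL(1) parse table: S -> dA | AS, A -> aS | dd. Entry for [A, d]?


For [A, d]: 'd' ∈ FIRST(dd)
Entry: A -> dd


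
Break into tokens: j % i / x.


Scan left to right, longest-match per lexeme
Tokens: ID(j), OP(%), ID(i), OP(/), ID(x)


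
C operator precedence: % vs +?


'%' is multiplicative (level 10); '+' is additive (level 9)
Higher level binds tighter
'%' has higher precedence than '+'


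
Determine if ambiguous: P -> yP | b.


right-linear, alternatives start with distinct terminals 'y' vs 'b': unique leftmost derivation
Unambiguous


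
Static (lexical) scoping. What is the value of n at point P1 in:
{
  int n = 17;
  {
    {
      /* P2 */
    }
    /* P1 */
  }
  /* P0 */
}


P1's block does not declare n; resolves to the enclosing declaration at depth 0
n = 17


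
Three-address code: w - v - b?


Break into single-operator statements:
t1 = w - v
t2 = t1 - b


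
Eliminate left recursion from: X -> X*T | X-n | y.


Left-recursive alternatives: X*T, X-n; non-recursive: y
Introduce X': X -> yX', X' -> *TX' | -nX' | ε


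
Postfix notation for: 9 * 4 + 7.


Left to right (same or higher precedence on left)
Postfix: 9 4 * 7 +


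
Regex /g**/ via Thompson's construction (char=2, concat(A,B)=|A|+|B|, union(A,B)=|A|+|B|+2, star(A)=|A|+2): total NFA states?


Syntax tree has 1 char leaf(s), 0 union(s), 2 star(s)
chars contribute 1×2 = 2; each union adds +2; each star adds +2
Total: 2 + 0 + 4 = 6 states


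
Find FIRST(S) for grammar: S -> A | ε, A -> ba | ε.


Per alternative of S: FIRST(A) = {b, ε}; FIRST(ε) = {ε}
FIRST(S) = {b, ε}


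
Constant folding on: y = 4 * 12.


4 * 12 = 48 at compile time
Optimized: y = 48


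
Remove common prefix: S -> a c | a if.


Common prefix: 'a'
Factored: S -> a S', S' -> c | if


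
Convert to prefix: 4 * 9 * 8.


left-to-right (same/higher precedence on left): tree is (* (* 4 9) 8)
Prefix: * * 4 9 8


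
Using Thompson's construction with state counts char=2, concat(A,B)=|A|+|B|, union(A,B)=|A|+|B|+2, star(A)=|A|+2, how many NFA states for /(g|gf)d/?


Syntax tree has 4 char leaf(s), 1 union(s), 0 star(s)
chars contribute 4×2 = 8; each union adds +2; each star adds +2
Total: 8 + 2 + 0 = 10 states


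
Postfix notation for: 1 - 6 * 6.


* has higher precedence, evaluate 6*6 first
Postfix: 1 6 6 * -


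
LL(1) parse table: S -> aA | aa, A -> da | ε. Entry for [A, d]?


For [A, d]: 'd' ∈ FIRST(da)
Entry: A -> da


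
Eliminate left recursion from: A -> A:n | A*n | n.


Left-recursive alternatives: A:n, A*n; non-recursive: n
Introduce A': A -> nA', A' -> :nA' | *nA' | ε


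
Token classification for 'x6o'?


Pattern: letter/underscore followed by alphanumerics, not a keyword
Type: IDENTIFIER


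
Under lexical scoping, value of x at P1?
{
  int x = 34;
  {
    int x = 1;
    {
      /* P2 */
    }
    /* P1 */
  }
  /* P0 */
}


x declared in the same block as P1
x = 1


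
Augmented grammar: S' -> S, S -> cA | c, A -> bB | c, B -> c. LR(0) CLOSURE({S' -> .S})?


Start: S' -> .S
For each item with dot before a nonterminal B, add B -> .γ for every B-production
Closure: [S' -> .S, S -> .cA, S -> .c]


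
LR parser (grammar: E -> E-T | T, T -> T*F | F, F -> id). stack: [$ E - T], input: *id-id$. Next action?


'*' can extend T; shift to build T -> T*F
Action: shift


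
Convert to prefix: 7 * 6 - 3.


left-to-right (same/higher precedence on left): tree is (- (* 7 6) 3)
Prefix: - * 7 6 3


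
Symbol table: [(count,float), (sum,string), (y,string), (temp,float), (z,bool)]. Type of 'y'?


Lookup 'y' → type string


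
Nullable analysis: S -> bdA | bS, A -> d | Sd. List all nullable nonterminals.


A nonterminal is nullable iff some alternative derives ε (directly, or every symbol in it is nullable)
Nullable: {}


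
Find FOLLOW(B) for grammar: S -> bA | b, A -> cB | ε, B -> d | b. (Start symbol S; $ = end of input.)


$ ∈ FOLLOW(S). For each A -> αBβ: add FIRST(β)\{ε} to FOLLOW(B); if β nullable, add FOLLOW(A).
FOLLOW(B) = {$}


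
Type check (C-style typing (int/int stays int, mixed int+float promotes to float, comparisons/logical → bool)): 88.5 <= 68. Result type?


Operand types: float <= int
Rule: comparison yields bool
Result type: bool


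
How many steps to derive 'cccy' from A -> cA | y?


Derivation: A => cA => ccA => cccA => cccy
Steps: 4


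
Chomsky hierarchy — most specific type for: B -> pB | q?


Right-linear: every RHS is a terminal or a terminal followed by one nonterminal
Classification: Type 3 (Regular)


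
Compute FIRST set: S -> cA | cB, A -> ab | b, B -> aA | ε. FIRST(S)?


Per alternative of S: FIRST(cA) = {c}; FIRST(cB) = {c}
FIRST(S) = {c}


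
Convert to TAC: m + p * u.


Break into single-operator statements:
t1 = p * u
t2 = m + t1


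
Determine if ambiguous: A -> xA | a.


right-linear, alternatives start with distinct terminals 'x' vs 'a': unique leftmost derivation
Unambiguous


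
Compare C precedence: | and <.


'<' is relational (level 7); '|' is bitwise OR (level 3)
Higher level binds tighter
'<' has higher precedence than '|'


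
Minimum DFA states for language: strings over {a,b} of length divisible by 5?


Track length mod 5: states 0..4, accept at 0
Minimal DFA: 5 states


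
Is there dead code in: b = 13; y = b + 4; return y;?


b is read by y's definition; y is returned
No dead code


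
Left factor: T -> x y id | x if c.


Common prefix: 'x'
Factored: T -> x T', T' -> y id | if c


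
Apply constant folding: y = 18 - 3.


18 - 3 = 15 at compile time
Optimized: y = 15


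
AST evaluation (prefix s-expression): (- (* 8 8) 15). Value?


Evaluate inner: (* 8 8) = 64
Evaluate root: (- 64 15) = 49
Result: 49


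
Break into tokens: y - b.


Scan left to right, longest-match per lexeme
Tokens: ID(y), OP(-), ID(b)


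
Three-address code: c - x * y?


Break into single-operator statements:
t1 = x * y
t2 = c - t1


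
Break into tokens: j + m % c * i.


Scan left to right, longest-match per lexeme
Tokens: ID(j), OP(+), ID(m), OP(%), ID(c), OP(*), ID(i)


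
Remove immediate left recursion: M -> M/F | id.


Left-recursive alternatives: M/F; non-recursive: id
Introduce M': M -> idM', M' -> /FM' | ε


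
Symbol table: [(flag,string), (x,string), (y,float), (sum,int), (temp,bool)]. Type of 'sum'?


Lookup 'sum' → type int


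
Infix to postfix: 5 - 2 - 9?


Left to right (same or higher precedence on left)
Postfix: 5 2 - 9 -


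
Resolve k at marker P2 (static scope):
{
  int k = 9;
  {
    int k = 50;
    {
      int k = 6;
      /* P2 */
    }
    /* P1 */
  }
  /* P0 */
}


k declared in the same block as P2
k = 6


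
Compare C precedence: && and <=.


'<=' is relational (level 7); '&&' is logical AND (level 2)
Higher level binds tighter
'<=' has higher precedence than '&&'


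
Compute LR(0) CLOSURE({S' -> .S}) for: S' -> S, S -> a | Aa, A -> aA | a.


Start: S' -> .S
For each item with dot before a nonterminal B, add B -> .γ for every B-production
Closure: [S' -> .S, S -> .a, S -> .Aa, A -> .aA, A -> .a]


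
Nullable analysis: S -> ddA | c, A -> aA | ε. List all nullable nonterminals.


A nonterminal is nullable iff some alternative derives ε (directly, or every symbol in it is nullable)
Nullable: {A}


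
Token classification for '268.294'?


Pattern: digits with a decimal point
Type: FLOAT_LITERAL


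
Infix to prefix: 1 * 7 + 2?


left-to-right (same/higher precedence on left): tree is (+ (* 1 7) 2)
Prefix: + * 1 7 2


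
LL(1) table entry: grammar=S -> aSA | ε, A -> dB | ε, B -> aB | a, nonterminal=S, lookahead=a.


For [S, a]: 'a' ∈ FIRST(aSA)
Entry: S -> aSA


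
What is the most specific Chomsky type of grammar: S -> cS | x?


Right-linear: every RHS is a terminal or a terminal followed by one nonterminal
Classification: Type 3 (Regular)


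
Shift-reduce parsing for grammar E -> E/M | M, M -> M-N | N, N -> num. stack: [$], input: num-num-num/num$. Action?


no handle on stack; shift 'num'
Action: shift


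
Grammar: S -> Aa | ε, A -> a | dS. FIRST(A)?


Per alternative of A: FIRST(a) = {a}; FIRST(dS) = {d}
FIRST(A) = {a, d}


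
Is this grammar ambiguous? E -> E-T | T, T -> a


precedence layered via separate nonterminal T: deterministic
Unambiguous


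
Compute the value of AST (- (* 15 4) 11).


Evaluate inner: (* 15 4) = 60
Evaluate root: (- 60 11) = 49
Result: 49


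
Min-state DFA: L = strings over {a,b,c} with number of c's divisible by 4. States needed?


Track (count of c) mod 4: states 0..3, accept at 0
Minimal DFA: 4 states


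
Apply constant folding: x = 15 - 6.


15 - 6 = 9 at compile time
Optimized: x = 9


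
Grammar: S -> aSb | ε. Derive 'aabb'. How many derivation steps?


Derivation: S => aSb => aaSbb => aabb
Steps: 3


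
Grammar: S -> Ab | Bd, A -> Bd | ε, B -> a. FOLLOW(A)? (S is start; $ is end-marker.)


$ ∈ FOLLOW(S). For each A -> αBβ: add FIRST(β)\{ε} to FOLLOW(B); if β nullable, add FOLLOW(A).
FOLLOW(A) = {b}


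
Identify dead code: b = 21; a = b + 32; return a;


b is read by a's definition; a is returned
No dead code


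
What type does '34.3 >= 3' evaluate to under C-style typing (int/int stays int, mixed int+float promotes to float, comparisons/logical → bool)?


Operand types: float >= int
Rule: comparison yields bool
Result type: bool


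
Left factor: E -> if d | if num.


Common prefix: 'if'
Factored: E -> if E', E' -> d | num


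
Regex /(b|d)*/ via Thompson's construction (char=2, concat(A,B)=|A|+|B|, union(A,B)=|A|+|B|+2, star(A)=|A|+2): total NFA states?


Syntax tree has 2 char leaf(s), 1 union(s), 1 star(s)
chars contribute 2×2 = 4; each union adds +2; each star adds +2
Total: 4 + 2 + 2 = 8 states


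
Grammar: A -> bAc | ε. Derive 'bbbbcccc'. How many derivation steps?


Derivation: A => bAc => bbAcc => bbbAccc => bbbbAcccc => bbbbcccc
Steps: 5


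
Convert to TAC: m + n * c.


Break into single-operator statements:
t1 = n * c
t2 = m + t1


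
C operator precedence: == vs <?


'<' is relational (level 7); '==' is equality (level 6)
Higher level binds tighter
'<' has higher precedence than '=='


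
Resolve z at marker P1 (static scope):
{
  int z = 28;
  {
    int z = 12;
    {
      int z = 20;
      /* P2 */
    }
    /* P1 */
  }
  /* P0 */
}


z declared in the same block as P1
z = 12


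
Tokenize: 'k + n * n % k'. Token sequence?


Scan left to right, longest-match per lexeme
Tokens: ID(k), OP(+), ID(n), OP(*), ID(n), OP(%), ID(k)


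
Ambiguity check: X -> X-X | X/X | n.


'n-n/n' has two parse trees (no precedence encoded between - and /)
Ambiguous


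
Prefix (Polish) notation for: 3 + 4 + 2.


left-to-right (same/higher precedence on left): tree is (+ (+ 3 4) 2)
Prefix: + + 3 4 2


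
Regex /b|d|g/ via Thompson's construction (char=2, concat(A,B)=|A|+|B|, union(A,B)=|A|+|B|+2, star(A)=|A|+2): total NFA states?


Syntax tree has 3 char leaf(s), 2 union(s), 0 star(s)
chars contribute 3×2 = 6; each union adds +2; each star adds +2
Total: 6 + 4 + 0 = 10 states


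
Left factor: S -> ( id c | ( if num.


Common prefix: '('
Factored: S -> ( S', S' -> id c | if num


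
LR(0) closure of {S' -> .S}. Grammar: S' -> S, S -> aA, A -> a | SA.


Start: S' -> .S
For each item with dot before a nonterminal B, add B -> .γ for every B-production
Closure: [S' -> .S, S -> .aA]


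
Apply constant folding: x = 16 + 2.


16 + 2 = 18 at compile time
Optimized: x = 18


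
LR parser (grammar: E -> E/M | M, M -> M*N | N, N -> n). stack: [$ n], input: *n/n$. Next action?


'n' on top is the handle for N -> n
Action: reduce (N -> n)


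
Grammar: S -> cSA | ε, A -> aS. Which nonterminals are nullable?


A nonterminal is nullable iff some alternative derives ε (directly, or every symbol in it is nullable)
Nullable: {S}


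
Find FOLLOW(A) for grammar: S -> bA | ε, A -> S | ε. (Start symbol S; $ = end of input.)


$ ∈ FOLLOW(S). For each A -> αBβ: add FIRST(β)\{ε} to FOLLOW(B); if β nullable, add FOLLOW(A).
FOLLOW(A) = {$}


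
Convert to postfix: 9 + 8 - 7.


Left to right (same or higher precedence on left)
Postfix: 9 8 + 7 -


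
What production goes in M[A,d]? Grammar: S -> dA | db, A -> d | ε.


For [A, d]: 'd' ∈ FIRST(d)
Entry: A -> d


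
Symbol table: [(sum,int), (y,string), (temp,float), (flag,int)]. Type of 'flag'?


Lookup 'flag' → type int


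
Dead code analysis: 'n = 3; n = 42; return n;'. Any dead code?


first assignment to n is overwritten before any read
Dead: 'n = 3'


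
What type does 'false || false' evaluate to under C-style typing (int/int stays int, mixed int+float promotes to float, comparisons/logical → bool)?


Operand types: bool || bool
Rule: logical operators take bool operands and yield bool
Result type: bool


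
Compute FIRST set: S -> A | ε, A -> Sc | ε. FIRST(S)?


Per alternative of S: FIRST(A) = {c, ε}; FIRST(ε) = {ε}
FIRST(S) = {c, ε}


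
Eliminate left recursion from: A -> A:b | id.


Left-recursive alternatives: A:b; non-recursive: id
Introduce A': A -> idA', A' -> :bA' | ε


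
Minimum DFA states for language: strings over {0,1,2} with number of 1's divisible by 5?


Track (count of 1) mod 5: states 0..4, accept at 0
Minimal DFA: 5 states


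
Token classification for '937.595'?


Pattern: digits with a decimal point
Type: FLOAT_LITERAL


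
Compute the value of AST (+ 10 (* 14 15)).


Evaluate inner: (* 14 15) = 210
Evaluate root: (+ 10 210) = 220
Result: 220


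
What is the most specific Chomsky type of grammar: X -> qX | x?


Right-linear: every RHS is a terminal or a terminal followed by one nonterminal
Classification: Type 3 (Regular)


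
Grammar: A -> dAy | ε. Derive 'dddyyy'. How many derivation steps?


Derivation: A => dAy => ddAyy => dddAyyy => dddyyy
Steps: 4


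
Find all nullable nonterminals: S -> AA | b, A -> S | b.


A nonterminal is nullable iff some alternative derives ε (directly, or every symbol in it is nullable)
Nullable: {}


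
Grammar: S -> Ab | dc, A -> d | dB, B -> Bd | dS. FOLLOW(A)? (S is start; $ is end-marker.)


$ ∈ FOLLOW(S). For each A -> αBβ: add FIRST(β)\{ε} to FOLLOW(B); if β nullable, add FOLLOW(A).
FOLLOW(A) = {b}


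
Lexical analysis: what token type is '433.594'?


Pattern: digits with a decimal point
Type: FLOAT_LITERAL


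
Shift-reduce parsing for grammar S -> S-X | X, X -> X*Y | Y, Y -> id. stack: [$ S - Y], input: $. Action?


'Y' (not preceded by X*) is the handle for X -> Y
Action: reduce (X -> Y)


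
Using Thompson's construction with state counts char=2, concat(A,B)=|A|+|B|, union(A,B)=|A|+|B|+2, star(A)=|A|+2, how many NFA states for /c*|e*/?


Syntax tree has 2 char leaf(s), 1 union(s), 2 star(s)
chars contribute 2×2 = 4; each union adds +2; each star adds +2
Total: 4 + 2 + 4 = 10 states


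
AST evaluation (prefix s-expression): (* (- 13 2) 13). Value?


Evaluate inner: (- 13 2) = 11
Evaluate root: (* 11 13) = 143
Result: 143


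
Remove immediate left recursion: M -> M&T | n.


Left-recursive alternatives: M&T; non-recursive: n
Introduce M': M -> nM', M' -> &TM' | ε


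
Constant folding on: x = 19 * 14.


19 * 14 = 266 at compile time
Optimized: x = 266


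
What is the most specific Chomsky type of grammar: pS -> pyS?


LHS has context (more than one symbol) and |LHS| ≤ |RHS|
Classification: Type 1 (Context-Sensitive)


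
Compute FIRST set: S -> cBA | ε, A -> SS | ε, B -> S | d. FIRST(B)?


Per alternative of B: FIRST(S) = {c, ε}; FIRST(d) = {d}
FIRST(B) = {c, d, ε}


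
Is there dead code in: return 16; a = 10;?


statement follows a return and is unreachable
Dead: 'a = 10'


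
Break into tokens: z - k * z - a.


Scan left to right, longest-match per lexeme
Tokens: ID(z), OP(-), ID(k), OP(*), ID(z), OP(-), ID(a)


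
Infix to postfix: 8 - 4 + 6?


Left to right (same or higher precedence on left)
Postfix: 8 4 - 6 +


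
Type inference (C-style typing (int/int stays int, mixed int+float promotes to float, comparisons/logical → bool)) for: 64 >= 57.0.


Operand types: int >= float
Rule: comparison yields bool
Result type: bool


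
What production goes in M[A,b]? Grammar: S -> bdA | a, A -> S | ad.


For [A, b]: 'b' ∈ FIRST(S)
Entry: A -> S


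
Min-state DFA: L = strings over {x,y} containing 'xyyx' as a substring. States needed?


KMP-style automaton: 4 progress states + 1 absorbing accept = 5
Minimal DFA: 5 states


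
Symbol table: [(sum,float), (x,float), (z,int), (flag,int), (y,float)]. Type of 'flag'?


Lookup 'flag' → type int


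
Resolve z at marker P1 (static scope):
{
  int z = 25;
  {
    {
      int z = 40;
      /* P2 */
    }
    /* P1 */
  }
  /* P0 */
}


P1's block does not declare z; resolves to the enclosing declaration at depth 0
z = 25


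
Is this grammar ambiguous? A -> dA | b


right-linear, alternatives start with distinct terminals 'd' vs 'b': unique leftmost derivation
Unambiguous


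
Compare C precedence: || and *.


'*' is multiplicative (level 10); '||' is logical OR (level 1)
Higher level binds tighter
'*' has higher precedence than '||'


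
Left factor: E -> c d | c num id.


Common prefix: 'c'
Factored: E -> c E', E' -> d | num id


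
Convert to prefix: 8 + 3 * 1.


'*' binds tighter: tree is (+ 8 (* 3 1))
Prefix: + 8 * 3 1


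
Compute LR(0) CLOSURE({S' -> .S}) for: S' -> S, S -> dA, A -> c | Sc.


Start: S' -> .S
For each item with dot before a nonterminal B, add B -> .γ for every B-production
Closure: [S' -> .S, S -> .dA]


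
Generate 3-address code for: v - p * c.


Break into single-operator statements:
t1 = p * c
t2 = v - t1


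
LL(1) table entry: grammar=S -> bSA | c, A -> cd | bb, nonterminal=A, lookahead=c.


For [A, c]: 'c' ∈ FIRST(cd)
Entry: A -> cd


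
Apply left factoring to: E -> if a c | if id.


Common prefix: 'if'
Factored: E -> if E', E' -> a c | id


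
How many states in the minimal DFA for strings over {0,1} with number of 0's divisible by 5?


Track (count of 0) mod 5: states 0..4, accept at 0
Minimal DFA: 5 states


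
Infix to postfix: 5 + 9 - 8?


Left to right (same or higher precedence on left)
Postfix: 5 9 + 8 -


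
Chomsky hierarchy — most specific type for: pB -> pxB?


LHS has context (more than one symbol) and |LHS| ≤ |RHS|
Classification: Type 1 (Context-Sensitive)


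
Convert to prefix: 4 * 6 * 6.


left-to-right (same/higher precedence on left): tree is (* (* 4 6) 6)
Prefix: * * 4 6 6


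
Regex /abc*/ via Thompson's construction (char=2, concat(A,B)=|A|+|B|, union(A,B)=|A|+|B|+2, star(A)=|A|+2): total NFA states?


Syntax tree has 3 char leaf(s), 0 union(s), 1 star(s)
chars contribute 3×2 = 6; each union adds +2; each star adds +2
Total: 6 + 0 + 2 = 8 states


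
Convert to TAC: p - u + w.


Break into single-operator statements:
t1 = p - u
t2 = t1 + w


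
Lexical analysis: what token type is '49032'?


Pattern: digits only
Type: INTEGER_LITERAL


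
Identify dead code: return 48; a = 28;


statement follows a return and is unreachable
Dead: 'a = 28'


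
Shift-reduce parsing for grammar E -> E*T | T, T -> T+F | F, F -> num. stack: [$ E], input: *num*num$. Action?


shift '*' to continue E -> E*T
Action: shift


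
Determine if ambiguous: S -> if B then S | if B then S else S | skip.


dangling else: 'if B then if B then skip else skip' parses two ways
Ambiguous


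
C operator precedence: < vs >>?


'>>' is shift (level 8); '<' is relational (level 7)
Higher level binds tighter
'>>' has higher precedence than '<'


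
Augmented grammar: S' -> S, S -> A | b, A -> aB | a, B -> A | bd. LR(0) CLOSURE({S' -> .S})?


Start: S' -> .S
For each item with dot before a nonterminal B, add B -> .γ for every B-production
Closure: [S' -> .S, S -> .A, S -> .b, A -> .aB, A -> .a]


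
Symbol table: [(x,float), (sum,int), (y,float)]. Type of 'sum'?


Lookup 'sum' → type int


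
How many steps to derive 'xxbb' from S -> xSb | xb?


Derivation: S => xSb => xxbb
Steps: 2


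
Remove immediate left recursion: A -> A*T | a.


Left-recursive alternatives: A*T; non-recursive: a
Introduce A': A -> aA', A' -> *TA' | ε


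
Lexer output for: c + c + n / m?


Scan left to right, longest-match per lexeme
Tokens: ID(c), OP(+), ID(c), OP(+), ID(n), OP(/), ID(m)


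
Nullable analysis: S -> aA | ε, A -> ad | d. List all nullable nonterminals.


A nonterminal is nullable iff some alternative derives ε (directly, or every symbol in it is nullable)
Nullable: {S}


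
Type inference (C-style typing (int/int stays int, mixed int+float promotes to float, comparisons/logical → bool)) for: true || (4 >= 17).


Operand types: bool || bool
Rule: logical operators take bool operands and yield bool
Result type: bool


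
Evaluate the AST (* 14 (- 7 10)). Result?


Evaluate inner: (- 7 10) = -3
Evaluate root: (* 14 -3) = -42
Result: -42


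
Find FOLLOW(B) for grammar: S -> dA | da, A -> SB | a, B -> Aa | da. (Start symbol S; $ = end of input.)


$ ∈ FOLLOW(S). For each A -> αBβ: add FIRST(β)\{ε} to FOLLOW(B); if β nullable, add FOLLOW(A).
FOLLOW(B) = {$, a, d}


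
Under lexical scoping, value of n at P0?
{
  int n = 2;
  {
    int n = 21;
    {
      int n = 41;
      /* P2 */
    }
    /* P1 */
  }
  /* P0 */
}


n declared in the same block as P0
n = 2


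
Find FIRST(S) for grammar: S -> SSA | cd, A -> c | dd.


Per alternative of S: FIRST(SSA) = {c}; FIRST(cd) = {c}
FIRST(S) = {c}


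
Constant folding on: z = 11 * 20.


11 * 20 = 220 at compile time
Optimized: z = 220


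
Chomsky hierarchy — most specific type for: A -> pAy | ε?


Single nonterminal LHS, but p^n y^n is not regular
Classification: Type 2 (Context-Free)


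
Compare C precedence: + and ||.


'+' is additive (level 9); '||' is logical OR (level 1)
Higher level binds tighter
'+' has higher precedence than '||'


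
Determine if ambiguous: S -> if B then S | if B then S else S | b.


dangling else: 'if B then if B then b else b' parses two ways
Ambiguous


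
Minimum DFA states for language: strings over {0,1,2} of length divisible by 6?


Track length mod 6: states 0..5, accept at 0
Minimal DFA: 6 states


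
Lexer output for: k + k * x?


Scan left to right, longest-match per lexeme
Tokens: ID(k), OP(+), ID(k), OP(*), ID(x)


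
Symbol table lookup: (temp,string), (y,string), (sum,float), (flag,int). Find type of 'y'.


Lookup 'y' → type string


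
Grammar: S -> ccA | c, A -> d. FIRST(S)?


Per alternative of S: FIRST(ccA) = {c}; FIRST(c) = {c}
FIRST(S) = {c}


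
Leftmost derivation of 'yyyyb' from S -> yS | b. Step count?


Derivation: S => yS => yyS => yyyS => yyyyS => yyyyb
Steps: 5


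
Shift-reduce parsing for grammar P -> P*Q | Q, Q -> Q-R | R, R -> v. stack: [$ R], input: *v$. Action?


'R' (not preceded by Q-) is the handle for Q -> R
Action: reduce (Q -> R)


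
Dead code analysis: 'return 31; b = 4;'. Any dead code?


statement follows a return and is unreachable
Dead: 'b = 4'


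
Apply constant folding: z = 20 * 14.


20 * 14 = 280 at compile time
Optimized: z = 280


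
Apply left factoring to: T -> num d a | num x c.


Common prefix: 'num'
Factored: T -> num T', T' -> d a | x c


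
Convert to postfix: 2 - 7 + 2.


Left to right (same or higher precedence on left)
Postfix: 2 7 - 2 +


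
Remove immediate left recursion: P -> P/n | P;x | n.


Left-recursive alternatives: P/n, P;x; non-recursive: n
Introduce P': P -> nP', P' -> /nP' | ;xP' | ε


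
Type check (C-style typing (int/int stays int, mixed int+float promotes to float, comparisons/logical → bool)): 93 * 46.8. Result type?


Operand types: int * float
Rule: mixed int/float promotes to float; int/int stays int
Result type: float


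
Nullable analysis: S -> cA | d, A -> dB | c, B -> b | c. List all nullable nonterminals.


A nonterminal is nullable iff some alternative derives ε (directly, or every symbol in it is nullable)
Nullable: {}


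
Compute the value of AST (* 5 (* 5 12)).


Evaluate inner: (* 5 12) = 60
Evaluate root: (* 5 60) = 300
Result: 300


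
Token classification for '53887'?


Pattern: digits only
Type: INTEGER_LITERAL


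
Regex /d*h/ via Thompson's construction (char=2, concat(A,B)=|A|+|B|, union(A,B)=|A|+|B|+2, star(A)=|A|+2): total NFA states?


Syntax tree has 2 char leaf(s), 0 union(s), 1 star(s)
chars contribute 2×2 = 4; each union adds +2; each star adds +2
Total: 4 + 0 + 2 = 6 states


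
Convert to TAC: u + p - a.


Break into single-operator statements:
t1 = u + p
t2 = t1 - a


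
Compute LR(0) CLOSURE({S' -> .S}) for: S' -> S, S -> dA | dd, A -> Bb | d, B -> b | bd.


Start: S' -> .S
For each item with dot before a nonterminal B, add B -> .γ for every B-production
Closure: [S' -> .S, S -> .dA, S -> .dd]


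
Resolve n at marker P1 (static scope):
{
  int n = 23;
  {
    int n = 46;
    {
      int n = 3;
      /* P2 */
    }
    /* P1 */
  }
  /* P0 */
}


n declared in the same block as P1
n = 46


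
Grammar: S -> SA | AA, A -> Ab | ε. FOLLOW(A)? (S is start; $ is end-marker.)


$ ∈ FOLLOW(S). For each A -> αBβ: add FIRST(β)\{ε} to FOLLOW(B); if β nullable, add FOLLOW(A).
FOLLOW(A) = {$, b}


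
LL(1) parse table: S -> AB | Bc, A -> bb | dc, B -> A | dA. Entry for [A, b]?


For [A, b]: 'b' ∈ FIRST(bb)
Entry: A -> bb


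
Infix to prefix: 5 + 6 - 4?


left-to-right (same/higher precedence on left): tree is (- (+ 5 6) 4)
Prefix: - + 5 6 4


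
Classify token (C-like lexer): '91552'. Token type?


Pattern: digits only
Type: INTEGER_LITERAL


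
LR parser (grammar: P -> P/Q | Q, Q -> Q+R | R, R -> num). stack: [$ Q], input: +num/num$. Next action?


shift '+' to continue Q -> Q+R
Action: shift


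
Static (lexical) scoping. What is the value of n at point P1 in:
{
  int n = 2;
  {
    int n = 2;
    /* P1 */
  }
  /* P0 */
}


n declared in the same block as P1
n = 2


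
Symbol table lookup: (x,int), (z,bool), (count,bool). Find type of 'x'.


Lookup 'x' → type int


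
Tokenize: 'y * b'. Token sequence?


Scan left to right, longest-match per lexeme
Tokens: ID(y), OP(*), ID(b)


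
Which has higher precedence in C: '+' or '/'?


'/' is multiplicative (level 10); '+' is additive (level 9)
Higher level binds tighter
'/' has higher precedence than '+'


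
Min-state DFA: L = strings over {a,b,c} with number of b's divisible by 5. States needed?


Track (count of b) mod 5: states 0..4, accept at 0
Minimal DFA: 5 states


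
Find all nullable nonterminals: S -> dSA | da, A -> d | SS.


A nonterminal is nullable iff some alternative derives ε (directly, or every symbol in it is nullable)
Nullable: {}


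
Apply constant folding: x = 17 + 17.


17 + 17 = 34 at compile time
Optimized: x = 34


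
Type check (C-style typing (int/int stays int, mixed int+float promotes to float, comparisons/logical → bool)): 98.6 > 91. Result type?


Operand types: float > int
Rule: comparison yields bool
Result type: bool


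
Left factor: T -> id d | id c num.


Common prefix: 'id'
Factored: T -> id T', T' -> d | c num


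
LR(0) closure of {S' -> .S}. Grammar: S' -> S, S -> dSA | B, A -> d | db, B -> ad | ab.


Start: S' -> .S
For each item with dot before a nonterminal B, add B -> .γ for every B-production
Closure: [S' -> .S, S -> .dSA, S -> .B, B -> .ad, B -> .ab]


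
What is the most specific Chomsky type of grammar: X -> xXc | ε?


Single nonterminal LHS, but x^n c^n is not regular
Classification: Type 2 (Context-Free)


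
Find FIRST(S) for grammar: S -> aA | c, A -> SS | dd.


Per alternative of S: FIRST(aA) = {a}; FIRST(c) = {c}
FIRST(S) = {a, c}


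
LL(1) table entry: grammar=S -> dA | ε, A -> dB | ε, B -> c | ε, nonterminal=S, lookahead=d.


For [S, d]: 'd' ∈ FIRST(dA)
Entry: S -> dA


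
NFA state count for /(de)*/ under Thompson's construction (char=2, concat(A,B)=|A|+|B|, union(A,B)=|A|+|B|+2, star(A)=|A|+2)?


Syntax tree has 2 char leaf(s), 0 union(s), 1 star(s)
chars contribute 2×2 = 4; each union adds +2; each star adds +2
Total: 4 + 0 + 2 = 6 states


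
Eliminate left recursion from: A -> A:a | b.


Left-recursive alternatives: A:a; non-recursive: b
Introduce A': A -> bA', A' -> :aA' | ε


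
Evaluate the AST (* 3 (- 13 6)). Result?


Evaluate inner: (- 13 6) = 7
Evaluate root: (* 3 7) = 21
Result: 21


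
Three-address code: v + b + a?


Break into single-operator statements:
t1 = v + b
t2 = t1 + a


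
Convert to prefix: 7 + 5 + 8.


left-to-right (same/higher precedence on left): tree is (+ (+ 7 5) 8)
Prefix: + + 7 5 8


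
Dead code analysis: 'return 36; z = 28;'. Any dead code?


statement follows a return and is unreachable
Dead: 'z = 28'


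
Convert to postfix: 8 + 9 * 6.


* has higher precedence, evaluate 9*6 first
Postfix: 8 9 6 * +


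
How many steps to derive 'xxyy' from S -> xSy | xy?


Derivation: S => xSy => xxyy
Steps: 2


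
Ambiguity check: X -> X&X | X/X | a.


'a&a/a' has two parse trees (no precedence encoded between & and /)
Ambiguous


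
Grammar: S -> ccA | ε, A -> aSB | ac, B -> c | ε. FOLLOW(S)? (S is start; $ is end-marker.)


$ ∈ FOLLOW(S). For each A -> αBβ: add FIRST(β)\{ε} to FOLLOW(B); if β nullable, add FOLLOW(A).
FOLLOW(S) = {$, c}


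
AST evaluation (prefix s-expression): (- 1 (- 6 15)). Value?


Evaluate inner: (- 6 15) = -9
Evaluate root: (- 1 -9) = 10
Result: 10


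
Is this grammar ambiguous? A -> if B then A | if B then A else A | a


dangling else: 'if B then if B then a else a' parses two ways
Ambiguous


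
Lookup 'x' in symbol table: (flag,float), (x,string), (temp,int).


Lookup 'x' → type string


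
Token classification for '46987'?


Pattern: digits only
Type: INTEGER_LITERAL


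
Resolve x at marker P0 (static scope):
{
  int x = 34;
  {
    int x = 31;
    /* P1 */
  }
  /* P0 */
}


x declared in the same block as P0
x = 34


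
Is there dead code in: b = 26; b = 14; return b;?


first assignment to b is overwritten before any read
Dead: 'b = 26'


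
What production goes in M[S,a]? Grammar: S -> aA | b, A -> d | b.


For [S, a]: 'a' ∈ FIRST(aA)
Entry: S -> aA


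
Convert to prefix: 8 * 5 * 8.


left-to-right (same/higher precedence on left): tree is (* (* 8 5) 8)
Prefix: * * 8 5 8


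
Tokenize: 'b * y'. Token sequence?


Scan left to right, longest-match per lexeme
Tokens: ID(b), OP(*), ID(y)


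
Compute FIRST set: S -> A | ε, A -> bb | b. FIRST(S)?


Per alternative of S: FIRST(A) = {b}; FIRST(ε) = {ε}
FIRST(S) = {b, ε}


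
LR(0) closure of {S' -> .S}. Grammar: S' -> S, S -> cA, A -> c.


Start: S' -> .S
For each item with dot before a nonterminal B, add B -> .γ for every B-production
Closure: [S' -> .S, S -> .cA]


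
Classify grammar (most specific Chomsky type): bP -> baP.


LHS has context (more than one symbol) and |LHS| ≤ |RHS|
Classification: Type 1 (Context-Sensitive)


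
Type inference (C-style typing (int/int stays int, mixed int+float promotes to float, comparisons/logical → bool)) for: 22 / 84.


Operand types: int / int
Rule: mixed int/float promotes to float; int/int stays int
Result type: int


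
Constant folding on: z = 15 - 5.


15 - 5 = 10 at compile time
Optimized: z = 10


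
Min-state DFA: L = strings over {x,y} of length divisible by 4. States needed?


Track length mod 4: states 0..3, accept at 0
Minimal DFA: 4 states


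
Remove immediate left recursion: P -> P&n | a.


Left-recursive alternatives: P&n; non-recursive: a
Introduce P': P -> aP', P' -> &nP' | ε


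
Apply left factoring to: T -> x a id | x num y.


Common prefix: 'x'
Factored: T -> x T', T' -> a id | num y


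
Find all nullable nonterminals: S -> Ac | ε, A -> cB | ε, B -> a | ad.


A nonterminal is nullable iff some alternative derives ε (directly, or every symbol in it is nullable)
Nullable: {A, S}


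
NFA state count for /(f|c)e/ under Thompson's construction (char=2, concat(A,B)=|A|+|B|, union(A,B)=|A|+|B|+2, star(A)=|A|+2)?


Syntax tree has 3 char leaf(s), 1 union(s), 0 star(s)
chars contribute 3×2 = 6; each union adds +2; each star adds +2
Total: 6 + 2 + 0 = 8 states


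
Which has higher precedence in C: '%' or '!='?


'%' is multiplicative (level 10); '!=' is equality (level 6)
Higher level binds tighter
'%' has higher precedence than '!='


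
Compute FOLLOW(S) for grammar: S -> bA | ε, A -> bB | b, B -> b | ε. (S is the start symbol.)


$ ∈ FOLLOW(S). For each A -> αBβ: add FIRST(β)\{ε} to FOLLOW(B); if β nullable, add FOLLOW(A).
FOLLOW(S) = {$}


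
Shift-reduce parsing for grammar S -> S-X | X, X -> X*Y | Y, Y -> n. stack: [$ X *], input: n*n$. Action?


no handle; shift 'n'
Action: shift


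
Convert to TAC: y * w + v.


Break into single-operator statements:
t1 = y * w
t2 = t1 + v


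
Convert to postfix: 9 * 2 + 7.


Left to right (same or higher precedence on left)
Postfix: 9 2 * 7 +


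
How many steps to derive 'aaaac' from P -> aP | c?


Derivation: P => aP => aaP => aaaP => aaaaP => aaaac
Steps: 5


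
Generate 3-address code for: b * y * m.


Break into single-operator statements:
t1 = b * y
t2 = t1 * m


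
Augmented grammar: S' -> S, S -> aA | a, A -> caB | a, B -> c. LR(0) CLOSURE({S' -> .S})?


Start: S' -> .S
For each item with dot before a nonterminal B, add B -> .γ for every B-production
Closure: [S' -> .S, S -> .aA, S -> .a]


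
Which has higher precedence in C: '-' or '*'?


'*' is multiplicative (level 10); '-' is additive (level 9)
Higher level binds tighter
'*' has higher precedence than '-'


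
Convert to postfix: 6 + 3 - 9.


Left to right (same or higher precedence on left)
Postfix: 6 3 + 9 -


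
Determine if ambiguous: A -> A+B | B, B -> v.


precedence layered via separate nonterminal B: deterministic
Unambiguous


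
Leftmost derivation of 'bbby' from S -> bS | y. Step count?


Derivation: S => bS => bbS => bbbS => bbby
Steps: 4


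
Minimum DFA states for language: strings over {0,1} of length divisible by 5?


Track length mod 5: states 0..4, accept at 0
Minimal DFA: 5 states


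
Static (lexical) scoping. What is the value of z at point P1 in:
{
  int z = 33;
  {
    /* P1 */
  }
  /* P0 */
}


P1's block does not declare z; resolves to the enclosing declaration at depth 0
z = 33


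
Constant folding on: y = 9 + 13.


9 + 13 = 22 at compile time
Optimized: y = 22


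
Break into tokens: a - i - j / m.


Scan left to right, longest-match per lexeme
Tokens: ID(a), OP(-), ID(i), OP(-), ID(j), OP(/), ID(m)


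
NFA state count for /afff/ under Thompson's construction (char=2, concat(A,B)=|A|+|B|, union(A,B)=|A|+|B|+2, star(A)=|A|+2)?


Syntax tree has 4 char leaf(s), 0 union(s), 0 star(s)
chars contribute 4×2 = 8; each union adds +2; each star adds +2
Total: 8 + 0 + 0 = 8 states


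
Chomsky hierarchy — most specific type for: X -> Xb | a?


Left-linear: every RHS is a terminal or one nonterminal followed by a terminal
Classification: Type 3 (Regular)


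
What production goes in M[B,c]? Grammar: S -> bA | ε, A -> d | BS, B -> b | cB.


For [B, c]: 'c' ∈ FIRST(cB)
Entry: B -> cB


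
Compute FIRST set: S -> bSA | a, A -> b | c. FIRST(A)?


Per alternative of A: FIRST(b) = {b}; FIRST(c) = {c}
FIRST(A) = {b, c}


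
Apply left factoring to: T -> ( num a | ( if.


Common prefix: '('
Factored: T -> ( T', T' -> num a | if


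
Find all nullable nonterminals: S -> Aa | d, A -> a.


A nonterminal is nullable iff some alternative derives ε (directly, or every symbol in it is nullable)
Nullable: {}


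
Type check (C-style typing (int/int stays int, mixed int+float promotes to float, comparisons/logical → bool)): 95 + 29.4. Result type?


Operand types: int + float
Rule: mixed int/float promotes to float; int/int stays int
Result type: float


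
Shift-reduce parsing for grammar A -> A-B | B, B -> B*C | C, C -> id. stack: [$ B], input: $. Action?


lookahead ∉ {*} so B won't extend; reduce A -> B
Action: reduce (A -> B)
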